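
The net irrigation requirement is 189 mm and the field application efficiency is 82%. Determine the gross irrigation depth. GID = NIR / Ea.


Ea = 82% = 0.82
GID = NIR / Ea = 189 / 0.82 = 230.4878 mm

230.4878 mm


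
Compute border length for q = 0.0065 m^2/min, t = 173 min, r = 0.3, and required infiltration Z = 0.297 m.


L = q*t/((1+r)*Z)
L = 0.0065*173/((1+0.3)*0.297)
L = 1.1245/0.3861

2.9125 m


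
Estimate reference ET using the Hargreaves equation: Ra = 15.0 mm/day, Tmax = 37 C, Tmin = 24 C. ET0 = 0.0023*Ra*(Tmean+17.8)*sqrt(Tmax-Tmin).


Tmean = (Tmax + Tmin)/2 = (37 + 24)/2 = 30.5
ET0 = 0.0023 * 15.0 * (30.5 + 17.8) * sqrt(37 - 24)
ET0 = 0.0023 * 15.0 * 48.3 * 3.605551

6.0081 mm/day


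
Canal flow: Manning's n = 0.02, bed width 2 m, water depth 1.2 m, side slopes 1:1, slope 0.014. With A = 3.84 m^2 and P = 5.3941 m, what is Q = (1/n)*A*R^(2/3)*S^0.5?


R = A/P = 3.84/5.3941 = 0.711889
Q = (1/0.02) * 3.84 * 0.711889^(2/3) * 0.014^0.5

18.1123 m^3/s


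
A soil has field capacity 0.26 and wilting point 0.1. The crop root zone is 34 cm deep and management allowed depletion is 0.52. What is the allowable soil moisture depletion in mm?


SMD = (FC - PWP) * d * MAD * 10
SMD = (0.26 - 0.1) * 34 * 0.52 * 10
SMD = 0.1600 * 34 * 0.52 * 10

28.2880 mm


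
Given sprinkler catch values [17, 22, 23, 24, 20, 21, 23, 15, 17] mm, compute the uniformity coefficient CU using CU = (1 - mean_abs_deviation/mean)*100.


mean = 20.222222 mm
MAD = 2.641975 mm
CU = (1 - 2.641975/20.222222)*100

86.9353 %


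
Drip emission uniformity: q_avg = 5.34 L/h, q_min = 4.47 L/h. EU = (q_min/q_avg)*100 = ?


EU = (q_min/q_avg)*100 = (4.47/5.34)*100 = 83.7079%

83.7079 %


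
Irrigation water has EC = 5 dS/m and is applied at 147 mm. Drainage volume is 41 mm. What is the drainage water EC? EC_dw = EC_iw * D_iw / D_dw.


EC_dw = EC_iw * D_iw / D_dw
EC_dw = 5 * 147 / 41
EC_dw = 735 / 41

17.9268 dS/m


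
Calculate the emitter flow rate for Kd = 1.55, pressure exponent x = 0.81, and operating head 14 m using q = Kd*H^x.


q = Kd * H^x = 1.55 * 14^0.81 = 1.55 * 8.479372

13.1430 L/h


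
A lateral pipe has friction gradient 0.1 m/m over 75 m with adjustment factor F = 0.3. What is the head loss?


hf = J * L * F = 0.1 * 75 * 0.3 = 2.2500 m

2.2500 m


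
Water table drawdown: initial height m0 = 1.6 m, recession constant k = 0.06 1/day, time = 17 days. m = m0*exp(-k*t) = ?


m = m0 * exp(-k*t)
m = 1.6 * exp(-0.06 * 17)
m = 1.6 * exp(-1.0200)

0.5770 m


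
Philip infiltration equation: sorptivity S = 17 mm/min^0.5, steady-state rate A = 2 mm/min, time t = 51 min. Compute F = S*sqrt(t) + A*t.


F = S*sqrt(t) + A*t
F = 17*sqrt(51) + 2*51
F = 17*7.141428 + 102

223.4043 mm


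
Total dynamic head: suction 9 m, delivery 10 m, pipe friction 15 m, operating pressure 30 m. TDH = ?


TDH = Hs + Hd + hf + Hp = 9 + 10 + 15 + 30 = 64

64 m


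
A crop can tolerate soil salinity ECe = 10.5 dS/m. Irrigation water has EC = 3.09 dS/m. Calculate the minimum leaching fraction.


LR = ECiw / (5*ECe - ECiw)
LR = 3.09 / (5*10.5 - 3.09)
LR = 3.09 / 49.4100

0.0625


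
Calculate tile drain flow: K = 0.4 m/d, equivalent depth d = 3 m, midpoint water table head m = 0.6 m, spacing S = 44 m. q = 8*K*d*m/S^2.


q = 8*K*d*m/S^2
q = 8*0.4*3*0.6/44^2
q = 5.7600 / 1936

0.0030 m/d


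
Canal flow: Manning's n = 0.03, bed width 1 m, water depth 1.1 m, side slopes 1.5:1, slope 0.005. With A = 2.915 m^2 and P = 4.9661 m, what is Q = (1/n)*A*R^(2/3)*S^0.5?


R = A/P = 2.915/4.9661 = 0.586980
Q = (1/0.03) * 2.915 * 0.586980^(2/3) * 0.005^0.5

4.8167 m^3/s


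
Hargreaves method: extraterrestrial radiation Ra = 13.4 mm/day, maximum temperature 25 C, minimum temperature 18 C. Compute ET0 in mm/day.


Tmean = (Tmax + Tmin)/2 = (25 + 18)/2 = 21.5
ET0 = 0.0023 * 13.4 * (21.5 + 17.8) * sqrt(25 - 18)
ET0 = 0.0023 * 13.4 * 39.3 * 2.645751

3.2046 mm/day


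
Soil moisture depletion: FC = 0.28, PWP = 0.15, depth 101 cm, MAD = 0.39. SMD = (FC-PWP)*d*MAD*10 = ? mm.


SMD = (FC - PWP) * d * MAD * 10
SMD = (0.28 - 0.15) * 101 * 0.39 * 10
SMD = 0.1300 * 101 * 0.39 * 10

51.2070 mm


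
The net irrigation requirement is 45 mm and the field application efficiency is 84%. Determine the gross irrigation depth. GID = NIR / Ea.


Ea = 84% = 0.84
GID = NIR / Ea = 45 / 0.84 = 53.5714 mm

53.5714 mm


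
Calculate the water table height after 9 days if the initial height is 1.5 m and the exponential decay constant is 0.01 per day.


m = m0 * exp(-k*t)
m = 1.5 * exp(-0.01 * 9)
m = 1.5 * exp(-0.0900)

1.3709 m


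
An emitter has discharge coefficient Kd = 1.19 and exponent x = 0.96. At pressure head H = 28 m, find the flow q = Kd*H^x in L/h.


q = Kd * H^x = 1.19 * 28^0.96 = 1.19 * 24.505959

29.1621 L/h


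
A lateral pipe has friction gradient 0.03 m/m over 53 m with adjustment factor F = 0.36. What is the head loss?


hf = J * L * F = 0.03 * 53 * 0.36 = 0.5724 m

0.5724 m


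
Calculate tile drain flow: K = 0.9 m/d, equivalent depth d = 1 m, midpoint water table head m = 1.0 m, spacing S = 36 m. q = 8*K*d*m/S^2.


q = 8*K*d*m/S^2
q = 8*0.9*1*1.0/36^2
q = 7.2000 / 1296

0.0056 m/d


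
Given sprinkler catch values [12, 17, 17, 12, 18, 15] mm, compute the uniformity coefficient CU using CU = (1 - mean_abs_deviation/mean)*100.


mean = 15.166667 mm
MAD = 2.166667 mm
CU = (1 - 2.166667/15.166667)*100

85.7143 %


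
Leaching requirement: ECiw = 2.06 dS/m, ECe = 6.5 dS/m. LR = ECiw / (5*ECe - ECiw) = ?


LR = ECiw / (5*ECe - ECiw)
LR = 2.06 / (5*6.5 - 2.06)
LR = 2.06 / 30.4400

0.0677


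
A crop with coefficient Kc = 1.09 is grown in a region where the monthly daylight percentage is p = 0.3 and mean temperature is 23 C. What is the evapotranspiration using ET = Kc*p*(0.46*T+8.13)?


ET = Kc * p * (0.46*T + 8.13)
ET = 1.09 * 0.3 * (0.46*23 + 8.13)
ET = 1.09 * 0.3 * 18.7100

6.1182 mm/day


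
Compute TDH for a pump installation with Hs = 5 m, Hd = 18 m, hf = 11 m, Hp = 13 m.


TDH = Hs + Hd + hf + Hp = 5 + 18 + 11 + 13 = 47

47 m


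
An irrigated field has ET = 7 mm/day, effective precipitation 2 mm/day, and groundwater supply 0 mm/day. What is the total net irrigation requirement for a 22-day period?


Daily deficit = ET - Pe - GW = 7 - 2 - 0 = 5 mm/day
NIR = 5 * 22 = 110 mm

110.0000 mm


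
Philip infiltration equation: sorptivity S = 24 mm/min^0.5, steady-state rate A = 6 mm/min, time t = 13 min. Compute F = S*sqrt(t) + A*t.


F = S*sqrt(t) + A*t
F = 24*sqrt(13) + 6*13
F = 24*3.605551 + 78

164.5332 mm


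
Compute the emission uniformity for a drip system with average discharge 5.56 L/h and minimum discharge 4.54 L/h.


EU = (q_min/q_avg)*100 = (4.54/5.56)*100 = 81.6547%

81.6547 %


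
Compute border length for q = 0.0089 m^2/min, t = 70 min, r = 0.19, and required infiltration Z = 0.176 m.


L = q*t/((1+r)*Z)
L = 0.0089*70/((1+0.19)*0.176)
L = 0.623/0.20944

2.9746 m


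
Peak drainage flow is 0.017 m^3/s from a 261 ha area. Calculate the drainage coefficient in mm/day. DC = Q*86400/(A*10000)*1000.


DC = Q * 86400 / (A * 10000) * 1000
DC = 0.017 * 86400 / (261 * 10000) * 1000
DC = 1468800.0000 / 2610000

0.5628 mm/day


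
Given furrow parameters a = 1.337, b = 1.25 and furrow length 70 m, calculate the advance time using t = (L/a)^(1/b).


t = (L/a)^(1/b)
t = (70/1.337)^(1/1.25)
t = 52.356021^(1/1.25)

23.7232 min


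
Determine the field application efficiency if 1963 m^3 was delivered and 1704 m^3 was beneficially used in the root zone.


Ea = V_root / V_field * 100 = 1704 / 1963 * 100 = 86.8059%

86.8059 %


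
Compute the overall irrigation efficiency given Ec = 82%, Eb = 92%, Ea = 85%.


Ec = 0.82, Eb = 0.92, Ea = 0.85
E = 0.82 * 0.92 * 0.85 * 100 = 64.1240%

64.1240 %


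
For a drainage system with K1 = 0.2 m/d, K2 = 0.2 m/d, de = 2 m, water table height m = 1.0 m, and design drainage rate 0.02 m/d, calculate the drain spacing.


S^2 = 8*K2*de*m/q + 4*K1*m^2/q
S^2 = 8*0.2*2*1.0/0.02 + 4*0.2*1.0^2/0.02
S = sqrt(200.0000)

14.1421 m


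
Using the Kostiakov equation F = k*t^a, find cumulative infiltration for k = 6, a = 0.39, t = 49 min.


F = k * t^a = 6 * 49^0.39
F = 6 * 4.562223

27.3733 mm


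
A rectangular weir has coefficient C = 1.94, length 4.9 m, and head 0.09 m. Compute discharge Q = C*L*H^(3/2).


Q = C * L * H^(3/2) = 1.94 * 4.9 * 0.09^1.5 = 1.94 * 4.9 * 0.027000

0.2567 m^3/s


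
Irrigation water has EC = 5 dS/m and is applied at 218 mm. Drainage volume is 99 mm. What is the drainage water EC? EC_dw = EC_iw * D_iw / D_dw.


EC_dw = EC_iw * D_iw / D_dw
EC_dw = 5 * 218 / 99
EC_dw = 1090 / 99

11.0101 dS/m


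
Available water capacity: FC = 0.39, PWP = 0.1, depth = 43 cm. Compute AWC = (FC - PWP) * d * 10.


AWC = (FC - PWP) * d * 10
AWC = (0.39 - 0.1) * 43 * 10
AWC = 0.2900 * 43 * 10

124.7000 mm


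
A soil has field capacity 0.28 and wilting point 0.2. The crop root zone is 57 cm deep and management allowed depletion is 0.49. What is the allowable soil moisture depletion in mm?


SMD = (FC - PWP) * d * MAD * 10
SMD = (0.28 - 0.2) * 57 * 0.49 * 10
SMD = 0.0800 * 57 * 0.49 * 10

22.3440 mm


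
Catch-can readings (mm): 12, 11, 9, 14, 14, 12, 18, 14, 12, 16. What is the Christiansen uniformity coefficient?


mean = 13.200000 mm
MAD = 2.000000 mm
CU = (1 - 2.000000/13.200000)*100

84.8485 %


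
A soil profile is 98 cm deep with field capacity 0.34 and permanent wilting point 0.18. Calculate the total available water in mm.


AWC = (FC - PWP) * d * 10
AWC = (0.34 - 0.18) * 98 * 10
AWC = 0.1600 * 98 * 10

156.8000 mm


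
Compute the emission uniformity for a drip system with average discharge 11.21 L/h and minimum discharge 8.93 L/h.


EU = (q_min/q_avg)*100 = (8.93/11.21)*100 = 79.6610%

79.6610 %


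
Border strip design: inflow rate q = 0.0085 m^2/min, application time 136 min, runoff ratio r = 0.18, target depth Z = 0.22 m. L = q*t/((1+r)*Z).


L = q*t/((1+r)*Z)
L = 0.0085*136/((1+0.18)*0.22)
L = 1.156/0.2596

4.4530 m


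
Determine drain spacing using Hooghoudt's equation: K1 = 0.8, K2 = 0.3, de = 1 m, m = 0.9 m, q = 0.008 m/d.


S^2 = 8*K2*de*m/q + 4*K1*m^2/q
S^2 = 8*0.3*1*0.9/0.008 + 4*0.8*0.9^2/0.008
S = sqrt(594.0000)

24.3721 m


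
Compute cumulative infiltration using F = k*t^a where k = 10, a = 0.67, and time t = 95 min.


F = k * t^a = 10 * 95^0.67
F = 10 * 21.138532

211.3853 mm


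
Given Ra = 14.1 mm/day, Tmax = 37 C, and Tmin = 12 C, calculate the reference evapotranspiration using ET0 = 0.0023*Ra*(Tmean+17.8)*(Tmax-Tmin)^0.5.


Tmean = (Tmax + Tmin)/2 = (37 + 12)/2 = 24.5
ET0 = 0.0023 * 14.1 * (24.5 + 17.8) * sqrt(37 - 12)
ET0 = 0.0023 * 14.1 * 42.3 * 5.000000

6.8589 mm/day


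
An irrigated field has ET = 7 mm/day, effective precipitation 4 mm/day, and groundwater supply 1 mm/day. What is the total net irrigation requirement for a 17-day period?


Daily deficit = ET - Pe - GW = 7 - 4 - 1 = 2 mm/day
NIR = 2 * 17 = 34 mm

34.0000 mm


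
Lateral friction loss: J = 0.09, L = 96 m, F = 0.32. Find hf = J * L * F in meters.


hf = J * L * F = 0.09 * 96 * 0.32 = 2.7648 m

2.7648 m


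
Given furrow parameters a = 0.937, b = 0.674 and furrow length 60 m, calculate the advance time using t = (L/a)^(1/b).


t = (L/a)^(1/b)
t = (60/0.937)^(1/0.674)
t = 64.034152^(1/0.674)

478.7800 min


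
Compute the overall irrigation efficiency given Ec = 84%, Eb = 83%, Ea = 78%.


Ec = 0.84, Eb = 0.83, Ea = 0.78
E = 0.84 * 0.83 * 0.78 * 100 = 54.3816%

54.3816 %


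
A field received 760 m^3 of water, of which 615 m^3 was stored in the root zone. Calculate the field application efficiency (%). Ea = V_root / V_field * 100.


Ea = V_root / V_field * 100 = 615 / 760 * 100 = 80.9211%

80.9211 %


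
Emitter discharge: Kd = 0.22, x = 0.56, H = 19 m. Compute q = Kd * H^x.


q = Kd * H^x = 0.22 * 19^0.56 = 0.22 * 5.201182

1.1443 L/h


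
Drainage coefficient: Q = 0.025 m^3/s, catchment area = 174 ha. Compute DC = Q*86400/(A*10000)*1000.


DC = Q * 86400 / (A * 10000) * 1000
DC = 0.025 * 86400 / (174 * 10000) * 1000
DC = 2160000.0000 / 1740000

1.2414 mm/day


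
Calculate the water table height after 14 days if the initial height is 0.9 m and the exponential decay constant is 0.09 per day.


m = m0 * exp(-k*t)
m = 0.9 * exp(-0.09 * 14)
m = 0.9 * exp(-1.2600)

0.2553 m


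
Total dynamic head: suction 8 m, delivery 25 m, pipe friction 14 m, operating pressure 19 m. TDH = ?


TDH = Hs + Hd + hf + Hp = 8 + 25 + 14 + 19 = 66

66 m


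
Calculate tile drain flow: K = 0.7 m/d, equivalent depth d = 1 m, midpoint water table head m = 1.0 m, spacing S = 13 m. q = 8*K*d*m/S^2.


q = 8*K*d*m/S^2
q = 8*0.7*1*1.0/13^2
q = 5.6000 / 169

0.0331 m/d


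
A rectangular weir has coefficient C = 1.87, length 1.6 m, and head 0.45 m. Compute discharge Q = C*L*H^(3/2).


Q = C * L * H^(3/2) = 1.87 * 1.6 * 0.45^1.5 = 1.87 * 1.6 * 0.301869

0.9032 m^3/s


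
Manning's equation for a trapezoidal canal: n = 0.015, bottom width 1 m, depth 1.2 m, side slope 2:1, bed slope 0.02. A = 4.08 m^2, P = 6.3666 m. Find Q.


R = A/P = 4.08/6.3666 = 0.640844
Q = (1/0.015) * 4.08 * 0.640844^(2/3) * 0.02^0.5

28.5925 m^3/s


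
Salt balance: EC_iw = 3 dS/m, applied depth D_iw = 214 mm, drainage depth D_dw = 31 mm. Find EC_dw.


EC_dw = EC_iw * D_iw / D_dw
EC_dw = 3 * 214 / 31
EC_dw = 642 / 31

20.7097 dS/m


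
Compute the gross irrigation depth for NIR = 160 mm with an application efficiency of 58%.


Ea = 58% = 0.58
GID = NIR / Ea = 160 / 0.58 = 275.8621 mm

275.8621 mm


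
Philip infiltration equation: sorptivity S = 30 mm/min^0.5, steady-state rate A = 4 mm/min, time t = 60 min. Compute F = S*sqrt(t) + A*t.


F = S*sqrt(t) + A*t
F = 30*sqrt(60) + 4*60
F = 30*7.745967 + 240

472.3790 mm


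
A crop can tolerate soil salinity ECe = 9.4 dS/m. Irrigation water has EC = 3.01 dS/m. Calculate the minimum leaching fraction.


LR = ECiw / (5*ECe - ECiw)
LR = 3.01 / (5*9.4 - 3.01)
LR = 3.01 / 43.9900

0.0684


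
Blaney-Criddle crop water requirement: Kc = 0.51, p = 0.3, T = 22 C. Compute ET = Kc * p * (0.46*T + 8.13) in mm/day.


ET = Kc * p * (0.46*T + 8.13)
ET = 0.51 * 0.3 * (0.46*22 + 8.13)
ET = 0.51 * 0.3 * 18.2500

2.7923 mm/day


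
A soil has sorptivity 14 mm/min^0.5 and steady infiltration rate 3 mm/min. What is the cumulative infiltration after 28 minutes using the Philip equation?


F = S*sqrt(t) + A*t
F = 14*sqrt(28) + 3*28
F = 14*5.291503 + 84

158.0810 mm


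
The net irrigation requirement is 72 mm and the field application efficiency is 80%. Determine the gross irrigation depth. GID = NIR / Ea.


Ea = 80% = 0.8
GID = NIR / Ea = 72 / 0.8 = 90.0000 mm

90.0000 mm


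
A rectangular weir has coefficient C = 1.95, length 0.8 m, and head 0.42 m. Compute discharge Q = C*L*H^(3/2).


Q = C * L * H^(3/2) = 1.95 * 0.8 * 0.42^1.5 = 1.95 * 0.8 * 0.272191

0.4246 m^3/s


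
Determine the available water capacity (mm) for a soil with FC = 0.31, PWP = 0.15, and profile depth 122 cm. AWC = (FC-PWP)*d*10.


AWC = (FC - PWP) * d * 10
AWC = (0.31 - 0.15) * 122 * 10
AWC = 0.1600 * 122 * 10

195.2000 mm


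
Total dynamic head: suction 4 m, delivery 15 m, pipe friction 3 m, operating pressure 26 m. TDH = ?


TDH = Hs + Hd + hf + Hp = 4 + 15 + 3 + 26 = 48

48 m


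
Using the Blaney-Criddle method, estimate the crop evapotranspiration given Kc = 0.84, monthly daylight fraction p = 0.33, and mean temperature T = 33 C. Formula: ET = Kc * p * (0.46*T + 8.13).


ET = Kc * p * (0.46*T + 8.13)
ET = 0.84 * 0.33 * (0.46*33 + 8.13)
ET = 0.84 * 0.33 * 23.3100

6.4615 mm/day


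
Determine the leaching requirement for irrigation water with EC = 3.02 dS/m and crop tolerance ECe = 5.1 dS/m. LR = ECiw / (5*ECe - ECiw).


LR = ECiw / (5*ECe - ECiw)
LR = 3.02 / (5*5.1 - 3.02)
LR = 3.02 / 22.4800

0.1343


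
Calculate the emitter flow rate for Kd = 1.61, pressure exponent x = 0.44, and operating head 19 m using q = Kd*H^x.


q = Kd * H^x = 1.61 * 19^0.44 = 1.61 * 3.653016

5.8814 L/h


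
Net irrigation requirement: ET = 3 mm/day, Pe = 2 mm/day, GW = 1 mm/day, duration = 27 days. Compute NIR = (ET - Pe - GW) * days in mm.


Daily deficit = ET - Pe - GW = 3 - 2 - 1 = 0 mm/day
NIR = 0 * 27 = 0 mm

0 mm


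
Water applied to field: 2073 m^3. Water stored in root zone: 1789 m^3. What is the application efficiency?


Ea = V_root / V_field * 100 = 1789 / 2073 * 100 = 86.3000%

86.3000 %


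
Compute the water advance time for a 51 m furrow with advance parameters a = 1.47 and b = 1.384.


t = (L/a)^(1/b)
t = (51/1.47)^(1/1.384)
t = 34.693878^(1/1.384)

12.9688 min


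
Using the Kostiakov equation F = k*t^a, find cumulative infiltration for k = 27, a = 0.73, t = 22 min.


F = k * t^a = 27 * 22^0.73
F = 27 * 9.549234

257.8293 mm


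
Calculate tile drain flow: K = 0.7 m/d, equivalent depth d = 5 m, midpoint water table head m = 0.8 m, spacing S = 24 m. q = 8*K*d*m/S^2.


q = 8*K*d*m/S^2
q = 8*0.7*5*0.8/24^2
q = 22.4000 / 576

0.0389 m/d


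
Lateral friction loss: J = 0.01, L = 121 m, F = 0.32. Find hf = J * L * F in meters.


hf = J * L * F = 0.01 * 121 * 0.32 = 0.3872 m

0.3872 m


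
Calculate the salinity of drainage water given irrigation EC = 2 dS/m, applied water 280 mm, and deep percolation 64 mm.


EC_dw = EC_iw * D_iw / D_dw
EC_dw = 2 * 280 / 64
EC_dw = 560 / 64

8.7500 dS/m


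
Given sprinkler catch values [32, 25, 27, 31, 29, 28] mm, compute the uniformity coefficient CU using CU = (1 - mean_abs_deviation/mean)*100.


mean = 28.666667 mm
MAD = 2.000000 mm
CU = (1 - 2.000000/28.666667)*100

93.0233 %


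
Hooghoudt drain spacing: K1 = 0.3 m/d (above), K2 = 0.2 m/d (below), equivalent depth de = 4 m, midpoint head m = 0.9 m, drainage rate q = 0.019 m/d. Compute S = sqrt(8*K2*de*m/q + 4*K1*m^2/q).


S^2 = 8*K2*de*m/q + 4*K1*m^2/q
S^2 = 8*0.2*4*0.9/0.019 + 4*0.3*0.9^2/0.019
S = sqrt(354.3158)

18.8233 m


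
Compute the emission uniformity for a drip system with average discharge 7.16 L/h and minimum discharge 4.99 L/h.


EU = (q_min/q_avg)*100 = (4.99/7.16)*100 = 69.6927%

69.6927 %


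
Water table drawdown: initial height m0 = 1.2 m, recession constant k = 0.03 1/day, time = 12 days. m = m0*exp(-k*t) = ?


m = m0 * exp(-k*t)
m = 1.2 * exp(-0.03 * 12)
m = 1.2 * exp(-0.3600)

0.8372 m


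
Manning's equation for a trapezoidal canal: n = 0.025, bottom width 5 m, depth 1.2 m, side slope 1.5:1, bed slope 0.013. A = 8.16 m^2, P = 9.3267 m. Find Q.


R = A/P = 8.16/9.3267 = 0.874908
Q = (1/0.025) * 8.16 * 0.874908^(2/3) * 0.013^0.5

34.0432 m^3/s


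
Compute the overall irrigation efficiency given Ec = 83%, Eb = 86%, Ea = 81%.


Ec = 0.83, Eb = 0.86, Ea = 0.81
E = 0.83 * 0.86 * 0.81 * 100 = 57.8178%

57.8178 %


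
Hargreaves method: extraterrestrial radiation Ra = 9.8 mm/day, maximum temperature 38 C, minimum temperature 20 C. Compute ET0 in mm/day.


Tmean = (Tmax + Tmin)/2 = (38 + 20)/2 = 29.0
ET0 = 0.0023 * 9.8 * (29.0 + 17.8) * sqrt(38 - 20)
ET0 = 0.0023 * 9.8 * 46.8 * 4.242641

4.4754 mm/day


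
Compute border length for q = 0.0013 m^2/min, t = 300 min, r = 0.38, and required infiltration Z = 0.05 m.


L = q*t/((1+r)*Z)
L = 0.0013*300/((1+0.38)*0.05)
L = 0.39/0.069

5.6522 m


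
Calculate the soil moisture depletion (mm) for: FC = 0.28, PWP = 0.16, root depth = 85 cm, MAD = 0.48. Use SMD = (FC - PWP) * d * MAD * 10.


SMD = (FC - PWP) * d * MAD * 10
SMD = (0.28 - 0.16) * 85 * 0.48 * 10
SMD = 0.1200 * 85 * 0.48 * 10

48.9600 mm


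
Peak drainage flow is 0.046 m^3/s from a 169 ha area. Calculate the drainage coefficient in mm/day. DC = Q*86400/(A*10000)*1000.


DC = Q * 86400 / (A * 10000) * 1000
DC = 0.046 * 86400 / (169 * 10000) * 1000
DC = 3974400.0000 / 1690000

2.3517 mm/day


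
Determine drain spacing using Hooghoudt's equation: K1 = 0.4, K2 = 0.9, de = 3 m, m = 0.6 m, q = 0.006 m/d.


S^2 = 8*K2*de*m/q + 4*K1*m^2/q
S^2 = 8*0.9*3*0.6/0.006 + 4*0.4*0.6^2/0.006
S = sqrt(2256.0000)

47.4974 m


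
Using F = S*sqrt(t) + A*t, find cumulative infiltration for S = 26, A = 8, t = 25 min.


F = S*sqrt(t) + A*t
F = 26*sqrt(25) + 8*25
F = 26*5.000000 + 200

330.0000 mm


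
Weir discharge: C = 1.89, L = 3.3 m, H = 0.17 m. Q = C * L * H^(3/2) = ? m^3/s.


Q = C * L * H^(3/2) = 1.89 * 3.3 * 0.17^1.5 = 1.89 * 3.3 * 0.070093

0.4372 m^3/s


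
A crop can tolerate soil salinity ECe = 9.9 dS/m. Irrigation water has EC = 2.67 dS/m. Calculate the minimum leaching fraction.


LR = ECiw / (5*ECe - ECiw)
LR = 2.67 / (5*9.9 - 2.67)
LR = 2.67 / 46.8300

0.0570


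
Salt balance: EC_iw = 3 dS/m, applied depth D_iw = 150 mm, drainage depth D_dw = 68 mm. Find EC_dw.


EC_dw = EC_iw * D_iw / D_dw
EC_dw = 3 * 150 / 68
EC_dw = 450 / 68

6.6176 dS/m


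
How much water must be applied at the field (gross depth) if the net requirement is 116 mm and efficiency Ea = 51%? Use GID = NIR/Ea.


Ea = 51% = 0.51
GID = NIR / Ea = 116 / 0.51 = 227.4510 mm

227.4510 mm


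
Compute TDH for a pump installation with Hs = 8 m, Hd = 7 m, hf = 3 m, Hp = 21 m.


TDH = Hs + Hd + hf + Hp = 8 + 7 + 3 + 21 = 39

39 m


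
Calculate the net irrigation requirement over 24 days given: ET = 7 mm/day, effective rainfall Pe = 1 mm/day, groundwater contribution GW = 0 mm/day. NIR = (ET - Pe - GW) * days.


Daily deficit = ET - Pe - GW = 7 - 1 - 0 = 6 mm/day
NIR = 6 * 24 = 144 mm

144.0000 mm


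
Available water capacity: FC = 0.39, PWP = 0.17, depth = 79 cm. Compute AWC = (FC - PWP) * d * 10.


AWC = (FC - PWP) * d * 10
AWC = (0.39 - 0.17) * 79 * 10
AWC = 0.2200 * 79 * 10

173.8000 mm


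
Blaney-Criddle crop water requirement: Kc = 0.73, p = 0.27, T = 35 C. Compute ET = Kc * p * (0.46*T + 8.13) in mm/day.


ET = Kc * p * (0.46*T + 8.13)
ET = 0.73 * 0.27 * (0.46*35 + 8.13)
ET = 0.73 * 0.27 * 24.2300

4.7757 mm/day


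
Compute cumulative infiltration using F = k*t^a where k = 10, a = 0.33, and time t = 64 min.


F = k * t^a = 10 * 64^0.33
F = 10 * 3.944931

39.4493 mm


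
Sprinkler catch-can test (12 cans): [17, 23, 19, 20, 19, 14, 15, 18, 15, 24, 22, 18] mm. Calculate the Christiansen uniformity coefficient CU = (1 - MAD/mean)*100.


mean = 18.666667 mm
MAD = 2.500000 mm
CU = (1 - 2.500000/18.666667)*100

86.6071 %


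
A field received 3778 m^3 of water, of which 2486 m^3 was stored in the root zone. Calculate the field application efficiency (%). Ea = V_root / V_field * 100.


Ea = V_root / V_field * 100 = 2486 / 3778 * 100 = 65.8020%

65.8020 %


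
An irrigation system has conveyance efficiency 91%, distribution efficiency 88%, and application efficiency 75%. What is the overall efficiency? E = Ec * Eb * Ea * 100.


Ec = 0.91, Eb = 0.88, Ea = 0.75
E = 0.91 * 0.88 * 0.75 * 100 = 60.0600%

60.0600 %


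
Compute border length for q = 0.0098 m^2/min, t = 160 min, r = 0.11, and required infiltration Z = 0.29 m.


L = q*t/((1+r)*Z)
L = 0.0098*160/((1+0.11)*0.29)
L = 1.568/0.3219

4.8711 m


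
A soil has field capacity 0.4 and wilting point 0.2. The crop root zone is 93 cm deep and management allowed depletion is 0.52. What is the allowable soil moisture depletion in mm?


SMD = (FC - PWP) * d * MAD * 10
SMD = (0.4 - 0.2) * 93 * 0.52 * 10
SMD = 0.2000 * 93 * 0.52 * 10

96.7200 mm


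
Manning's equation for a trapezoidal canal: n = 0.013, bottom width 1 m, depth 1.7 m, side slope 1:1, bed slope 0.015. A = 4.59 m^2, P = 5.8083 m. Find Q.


R = A/P = 4.59/5.8083 = 0.790248
Q = (1/0.013) * 4.59 * 0.790248^(2/3) * 0.015^0.5

36.9622 m^3/s


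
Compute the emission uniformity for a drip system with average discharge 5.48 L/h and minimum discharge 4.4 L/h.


EU = (q_min/q_avg)*100 = (4.4/5.48)*100 = 80.2920%

80.2920 %


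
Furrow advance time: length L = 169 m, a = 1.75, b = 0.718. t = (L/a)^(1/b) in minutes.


t = (L/a)^(1/b)
t = (169/1.75)^(1/0.718)
t = 96.571429^(1/0.718)

581.3172 min


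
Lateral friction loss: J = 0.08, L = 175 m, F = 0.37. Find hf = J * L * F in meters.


hf = J * L * F = 0.08 * 175 * 0.37 = 5.1800 m

5.1800 m


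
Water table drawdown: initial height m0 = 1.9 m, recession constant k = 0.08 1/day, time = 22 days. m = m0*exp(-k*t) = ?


m = m0 * exp(-k*t)
m = 1.9 * exp(-0.08 * 22)
m = 1.9 * exp(-1.7600)

0.3269 m


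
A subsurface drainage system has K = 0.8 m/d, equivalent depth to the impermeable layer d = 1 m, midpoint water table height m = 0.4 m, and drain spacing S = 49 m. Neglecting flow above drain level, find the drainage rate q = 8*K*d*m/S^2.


q = 8*K*d*m/S^2
q = 8*0.8*1*0.4/49^2
q = 2.5600 / 2401

0.0011 m/d


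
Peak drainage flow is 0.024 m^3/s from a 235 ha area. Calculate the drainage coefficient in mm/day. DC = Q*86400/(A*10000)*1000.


DC = Q * 86400 / (A * 10000) * 1000
DC = 0.024 * 86400 / (235 * 10000) * 1000
DC = 2073600.0000 / 2350000

0.8824 mm/day


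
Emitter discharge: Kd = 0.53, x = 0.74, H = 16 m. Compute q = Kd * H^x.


q = Kd * H^x = 0.53 * 16^0.74 = 0.53 * 7.781240

4.1241 L/h


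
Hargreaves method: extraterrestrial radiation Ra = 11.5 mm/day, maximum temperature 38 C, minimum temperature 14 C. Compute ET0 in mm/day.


Tmean = (Tmax + Tmin)/2 = (38 + 14)/2 = 26.0
ET0 = 0.0023 * 11.5 * (26.0 + 17.8) * sqrt(38 - 14)
ET0 = 0.0023 * 11.5 * 43.8 * 4.898979

5.6755 mm/day


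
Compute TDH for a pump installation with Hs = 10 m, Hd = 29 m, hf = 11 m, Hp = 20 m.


TDH = Hs + Hd + hf + Hp = 10 + 29 + 11 + 20 = 70

70 m


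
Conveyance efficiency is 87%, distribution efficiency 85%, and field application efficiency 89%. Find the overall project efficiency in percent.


Ec = 0.87, Eb = 0.85, Ea = 0.89
E = 0.87 * 0.85 * 0.89 * 100 = 65.8155%

65.8155 %


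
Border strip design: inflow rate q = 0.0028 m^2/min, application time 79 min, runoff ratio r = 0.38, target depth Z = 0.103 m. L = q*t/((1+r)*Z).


L = q*t/((1+r)*Z)
L = 0.0028*79/((1+0.38)*0.103)
L = 0.2212/0.14214

1.5562 m


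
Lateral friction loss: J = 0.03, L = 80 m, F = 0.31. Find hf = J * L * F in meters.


hf = J * L * F = 0.03 * 80 * 0.31 = 0.7440 m

0.7440 m


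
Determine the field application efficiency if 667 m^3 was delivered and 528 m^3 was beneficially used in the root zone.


Ea = V_root / V_field * 100 = 528 / 667 * 100 = 79.1604%

79.1604 %


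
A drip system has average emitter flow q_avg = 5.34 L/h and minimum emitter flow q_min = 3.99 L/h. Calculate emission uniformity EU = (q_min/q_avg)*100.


EU = (q_min/q_avg)*100 = (3.99/5.34)*100 = 74.7191%

74.7191 %


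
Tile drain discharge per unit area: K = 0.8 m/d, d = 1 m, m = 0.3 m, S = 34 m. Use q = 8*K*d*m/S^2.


q = 8*K*d*m/S^2
q = 8*0.8*1*0.3/34^2
q = 1.9200 / 1156

0.0017 m/d


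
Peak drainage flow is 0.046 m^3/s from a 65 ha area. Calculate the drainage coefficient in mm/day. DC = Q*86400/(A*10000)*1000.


DC = Q * 86400 / (A * 10000) * 1000
DC = 0.046 * 86400 / (65 * 10000) * 1000
DC = 3974400.0000 / 650000

6.1145 mm/day


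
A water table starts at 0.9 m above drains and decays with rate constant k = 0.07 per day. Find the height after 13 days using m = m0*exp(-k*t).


m = m0 * exp(-k*t)
m = 0.9 * exp(-0.07 * 13)
m = 0.9 * exp(-0.9100)

0.3623 m


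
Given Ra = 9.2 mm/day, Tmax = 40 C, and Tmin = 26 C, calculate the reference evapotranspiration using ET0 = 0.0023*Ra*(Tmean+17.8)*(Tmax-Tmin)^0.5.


Tmean = (Tmax + Tmin)/2 = (40 + 26)/2 = 33.0
ET0 = 0.0023 * 9.2 * (33.0 + 17.8) * sqrt(40 - 26)
ET0 = 0.0023 * 9.2 * 50.8 * 3.741657

4.0220 mm/day


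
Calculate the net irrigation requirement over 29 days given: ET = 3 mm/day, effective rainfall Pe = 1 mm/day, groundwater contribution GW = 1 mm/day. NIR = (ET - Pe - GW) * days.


Daily deficit = ET - Pe - GW = 3 - 1 - 1 = 1 mm/day
NIR = 1 * 29 = 29 mm

29.0000 mm


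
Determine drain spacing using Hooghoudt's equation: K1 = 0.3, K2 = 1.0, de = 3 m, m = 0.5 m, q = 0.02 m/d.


S^2 = 8*K2*de*m/q + 4*K1*m^2/q
S^2 = 8*1.0*3*0.5/0.02 + 4*0.3*0.5^2/0.02
S = sqrt(615.0000)

24.7992 m


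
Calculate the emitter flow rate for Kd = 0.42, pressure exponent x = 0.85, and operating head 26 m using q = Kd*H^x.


q = Kd * H^x = 0.42 * 26^0.85 = 0.42 * 15.948776

6.6985 L/h


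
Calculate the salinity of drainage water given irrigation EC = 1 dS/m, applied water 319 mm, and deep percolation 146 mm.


EC_dw = EC_iw * D_iw / D_dw
EC_dw = 1 * 319 / 146
EC_dw = 319 / 146

2.1849 dS/m


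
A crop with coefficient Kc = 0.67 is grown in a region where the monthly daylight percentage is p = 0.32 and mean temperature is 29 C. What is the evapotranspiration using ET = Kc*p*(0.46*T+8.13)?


ET = Kc * p * (0.46*T + 8.13)
ET = 0.67 * 0.32 * (0.46*29 + 8.13)
ET = 0.67 * 0.32 * 21.4700

4.6032 mm/day


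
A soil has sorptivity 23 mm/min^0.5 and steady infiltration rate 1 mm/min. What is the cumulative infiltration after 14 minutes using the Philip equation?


F = S*sqrt(t) + A*t
F = 23*sqrt(14) + 1*14
F = 23*3.741657 + 14

100.0581 mm


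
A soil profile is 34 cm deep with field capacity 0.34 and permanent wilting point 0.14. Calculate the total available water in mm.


AWC = (FC - PWP) * d * 10
AWC = (0.34 - 0.14) * 34 * 10
AWC = 0.2000 * 34 * 10

68.0000 mm


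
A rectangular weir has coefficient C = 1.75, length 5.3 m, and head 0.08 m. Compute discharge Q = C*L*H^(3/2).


Q = C * L * H^(3/2) = 1.75 * 5.3 * 0.08^1.5 = 1.75 * 5.3 * 0.022627

0.2099 m^3/s


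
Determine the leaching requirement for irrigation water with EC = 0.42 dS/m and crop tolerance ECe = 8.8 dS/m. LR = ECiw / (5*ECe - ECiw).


LR = ECiw / (5*ECe - ECiw)
LR = 0.42 / (5*8.8 - 0.42)
LR = 0.42 / 43.5800

0.0096


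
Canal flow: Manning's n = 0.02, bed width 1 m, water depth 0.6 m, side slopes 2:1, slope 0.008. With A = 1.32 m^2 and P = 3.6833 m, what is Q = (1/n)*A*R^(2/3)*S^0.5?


R = A/P = 1.32/3.6833 = 0.358374
Q = (1/0.02) * 1.32 * 0.358374^(2/3) * 0.008^0.5

2.9784 m^3/s


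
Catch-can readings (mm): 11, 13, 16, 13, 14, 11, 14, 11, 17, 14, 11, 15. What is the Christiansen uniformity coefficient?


mean = 13.333333 mm
MAD = 1.666667 mm
CU = (1 - 1.666667/13.333333)*100

87.5000 %


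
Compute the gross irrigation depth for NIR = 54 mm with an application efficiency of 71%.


Ea = 71% = 0.71
GID = NIR / Ea = 54 / 0.71 = 76.0563 mm

76.0563 mm


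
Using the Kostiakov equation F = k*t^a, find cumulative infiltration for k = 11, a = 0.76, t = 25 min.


F = k * t^a = 11 * 25^0.76
F = 11 * 11.546076

127.0068 mm


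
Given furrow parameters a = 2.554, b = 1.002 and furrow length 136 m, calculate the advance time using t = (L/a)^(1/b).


t = (L/a)^(1/b)
t = (136/2.554)^(1/1.002)
t = 53.249804^(1/1.002)

52.8290 min


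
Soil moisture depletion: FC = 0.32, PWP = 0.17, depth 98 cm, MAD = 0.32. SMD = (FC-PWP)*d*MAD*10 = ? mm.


SMD = (FC - PWP) * d * MAD * 10
SMD = (0.32 - 0.17) * 98 * 0.32 * 10
SMD = 0.1500 * 98 * 0.32 * 10

47.0400 mm


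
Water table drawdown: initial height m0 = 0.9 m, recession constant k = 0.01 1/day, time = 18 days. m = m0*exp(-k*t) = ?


m = m0 * exp(-k*t)
m = 0.9 * exp(-0.01 * 18)
m = 0.9 * exp(-0.1800)

0.7517 m


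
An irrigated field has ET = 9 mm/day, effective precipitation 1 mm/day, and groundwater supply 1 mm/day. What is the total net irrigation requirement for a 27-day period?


Daily deficit = ET - Pe - GW = 9 - 1 - 1 = 7 mm/day
NIR = 7 * 27 = 189 mm

189.0000 mm


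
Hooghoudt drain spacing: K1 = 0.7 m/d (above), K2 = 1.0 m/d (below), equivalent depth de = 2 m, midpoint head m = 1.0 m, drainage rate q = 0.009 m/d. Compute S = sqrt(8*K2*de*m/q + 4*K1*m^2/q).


S^2 = 8*K2*de*m/q + 4*K1*m^2/q
S^2 = 8*1.0*2*1.0/0.009 + 4*0.7*1.0^2/0.009
S = sqrt(2088.8889)

45.7044 m


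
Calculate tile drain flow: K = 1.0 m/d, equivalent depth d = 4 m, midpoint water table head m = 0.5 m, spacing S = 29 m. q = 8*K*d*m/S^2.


q = 8*K*d*m/S^2
q = 8*1.0*4*0.5/29^2
q = 16.0000 / 841

0.0190 m/d


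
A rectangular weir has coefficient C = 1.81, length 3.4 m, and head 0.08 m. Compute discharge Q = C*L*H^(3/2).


Q = C * L * H^(3/2) = 1.81 * 3.4 * 0.08^1.5 = 1.81 * 3.4 * 0.022627

0.1392 m^3/s


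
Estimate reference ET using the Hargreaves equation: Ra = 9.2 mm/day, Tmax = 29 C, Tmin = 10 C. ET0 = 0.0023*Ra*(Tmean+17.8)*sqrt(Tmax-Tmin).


Tmean = (Tmax + Tmin)/2 = (29 + 10)/2 = 19.5
ET0 = 0.0023 * 9.2 * (19.5 + 17.8) * sqrt(29 - 10)
ET0 = 0.0023 * 9.2 * 37.3 * 4.358899

3.4403 mm/day


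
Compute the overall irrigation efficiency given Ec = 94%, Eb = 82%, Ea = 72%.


Ec = 0.94, Eb = 0.82, Ea = 0.72
E = 0.94 * 0.82 * 0.72 * 100 = 55.4976%

55.4976 %


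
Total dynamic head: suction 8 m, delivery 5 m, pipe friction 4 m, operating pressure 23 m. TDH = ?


TDH = Hs + Hd + hf + Hp = 8 + 5 + 4 + 23 = 40

40 m


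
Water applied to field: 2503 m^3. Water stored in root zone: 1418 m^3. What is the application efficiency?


Ea = V_root / V_field * 100 = 1418 / 2503 * 100 = 56.6520%

56.6520 %


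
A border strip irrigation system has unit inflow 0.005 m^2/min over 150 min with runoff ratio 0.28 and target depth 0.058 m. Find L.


L = q*t/((1+r)*Z)
L = 0.005*150/((1+0.28)*0.058)
L = 0.75/0.07424

10.1024 m


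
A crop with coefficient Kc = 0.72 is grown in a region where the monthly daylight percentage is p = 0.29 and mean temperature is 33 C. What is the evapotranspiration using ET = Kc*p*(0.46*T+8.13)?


ET = Kc * p * (0.46*T + 8.13)
ET = 0.72 * 0.29 * (0.46*33 + 8.13)
ET = 0.72 * 0.29 * 23.3100

4.8671 mm/day


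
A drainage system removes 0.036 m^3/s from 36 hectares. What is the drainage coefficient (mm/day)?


DC = Q * 86400 / (A * 10000) * 1000
DC = 0.036 * 86400 / (36 * 10000) * 1000
DC = 3110400.0000 / 360000

8.6400 mm/day


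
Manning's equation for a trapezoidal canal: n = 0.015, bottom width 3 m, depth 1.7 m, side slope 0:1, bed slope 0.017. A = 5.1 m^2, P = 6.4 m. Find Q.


R = A/P = 5.1/6.4 = 0.796875
Q = (1/0.015) * 5.1 * 0.796875^(2/3) * 0.017^0.5

38.1034 m^3/s


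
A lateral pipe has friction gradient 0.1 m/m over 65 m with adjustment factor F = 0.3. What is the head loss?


hf = J * L * F = 0.1 * 65 * 0.3 = 1.9500 m

1.9500 m


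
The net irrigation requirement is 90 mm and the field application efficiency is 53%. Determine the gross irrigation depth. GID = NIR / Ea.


Ea = 53% = 0.53
GID = NIR / Ea = 90 / 0.53 = 169.8113 mm

169.8113 mm


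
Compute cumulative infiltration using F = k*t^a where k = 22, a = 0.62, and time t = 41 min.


F = k * t^a = 22 * 41^0.62
F = 22 * 9.998296

219.9625 mm


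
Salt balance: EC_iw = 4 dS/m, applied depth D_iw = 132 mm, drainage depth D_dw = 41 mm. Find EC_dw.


EC_dw = EC_iw * D_iw / D_dw
EC_dw = 4 * 132 / 41
EC_dw = 528 / 41

12.8780 dS/m


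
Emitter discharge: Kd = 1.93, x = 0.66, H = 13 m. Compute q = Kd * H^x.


q = Kd * H^x = 1.93 * 13^0.66 = 1.93 * 5.435038

10.4896 L/h


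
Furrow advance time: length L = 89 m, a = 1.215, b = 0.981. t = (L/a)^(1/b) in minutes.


t = (L/a)^(1/b)
t = (89/1.215)^(1/0.981)
t = 73.251029^(1/0.981)

79.6034 min


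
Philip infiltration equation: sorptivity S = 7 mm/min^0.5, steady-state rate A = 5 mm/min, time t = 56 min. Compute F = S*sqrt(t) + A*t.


F = S*sqrt(t) + A*t
F = 7*sqrt(56) + 5*56
F = 7*7.483315 + 280

332.3832 mm


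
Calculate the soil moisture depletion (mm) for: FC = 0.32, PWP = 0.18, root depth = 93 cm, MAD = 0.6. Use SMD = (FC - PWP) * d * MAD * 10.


SMD = (FC - PWP) * d * MAD * 10
SMD = (0.32 - 0.18) * 93 * 0.6 * 10
SMD = 0.1400 * 93 * 0.6 * 10

78.1200 mm


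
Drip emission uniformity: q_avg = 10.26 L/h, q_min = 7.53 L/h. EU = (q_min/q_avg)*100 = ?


EU = (q_min/q_avg)*100 = (7.53/10.26)*100 = 73.3918%

73.3918 %


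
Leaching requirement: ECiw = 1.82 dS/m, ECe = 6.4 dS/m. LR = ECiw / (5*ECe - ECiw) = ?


LR = ECiw / (5*ECe - ECiw)
LR = 1.82 / (5*6.4 - 1.82)
LR = 1.82 / 30.1800

0.0603


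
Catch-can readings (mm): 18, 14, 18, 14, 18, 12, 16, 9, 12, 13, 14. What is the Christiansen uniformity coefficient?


mean = 14.363636 mm
MAD = 2.280992 mm
CU = (1 - 2.280992/14.363636)*100

84.1197 %


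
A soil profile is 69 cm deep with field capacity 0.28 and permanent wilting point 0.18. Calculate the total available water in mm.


AWC = (FC - PWP) * d * 10
AWC = (0.28 - 0.18) * 69 * 10
AWC = 0.1000 * 69 * 10

69.0000 mm


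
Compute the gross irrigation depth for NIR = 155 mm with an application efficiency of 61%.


Ea = 61% = 0.61
GID = NIR / Ea = 155 / 0.61 = 254.0984 mm

254.0984 mm


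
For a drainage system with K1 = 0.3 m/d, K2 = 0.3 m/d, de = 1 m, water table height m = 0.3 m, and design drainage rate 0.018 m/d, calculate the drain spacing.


S^2 = 8*K2*de*m/q + 4*K1*m^2/q
S^2 = 8*0.3*1*0.3/0.018 + 4*0.3*0.3^2/0.018
S = sqrt(46.0000)

6.7823 m


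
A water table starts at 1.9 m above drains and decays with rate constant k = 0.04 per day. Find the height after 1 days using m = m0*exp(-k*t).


m = m0 * exp(-k*t)
m = 1.9 * exp(-0.04 * 1)
m = 1.9 * exp(-0.0400)

1.8255 m


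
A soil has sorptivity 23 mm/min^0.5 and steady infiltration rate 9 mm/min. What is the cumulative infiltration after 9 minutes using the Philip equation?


F = S*sqrt(t) + A*t
F = 23*sqrt(9) + 9*9
F = 23*3.000000 + 81

150.0000 mm


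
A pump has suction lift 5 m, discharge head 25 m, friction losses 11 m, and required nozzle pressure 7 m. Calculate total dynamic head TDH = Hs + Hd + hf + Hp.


TDH = Hs + Hd + hf + Hp = 5 + 25 + 11 + 7 = 48

48 m


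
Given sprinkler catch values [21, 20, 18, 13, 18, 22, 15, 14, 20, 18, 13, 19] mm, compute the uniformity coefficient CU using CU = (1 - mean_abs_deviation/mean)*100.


mean = 17.583333 mm
MAD = 2.555556 mm
CU = (1 - 2.555556/17.583333)*100

85.4660 %


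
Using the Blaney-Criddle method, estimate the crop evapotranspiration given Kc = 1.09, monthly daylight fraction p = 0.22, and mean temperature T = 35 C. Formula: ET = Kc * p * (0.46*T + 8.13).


ET = Kc * p * (0.46*T + 8.13)
ET = 1.09 * 0.22 * (0.46*35 + 8.13)
ET = 1.09 * 0.22 * 24.2300

5.8104 mm/day


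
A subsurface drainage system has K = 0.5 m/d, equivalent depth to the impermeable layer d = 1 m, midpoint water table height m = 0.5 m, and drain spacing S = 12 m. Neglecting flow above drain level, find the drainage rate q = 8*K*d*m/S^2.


q = 8*K*d*m/S^2
q = 8*0.5*1*0.5/12^2
q = 2.0000 / 144

0.0139 m/d


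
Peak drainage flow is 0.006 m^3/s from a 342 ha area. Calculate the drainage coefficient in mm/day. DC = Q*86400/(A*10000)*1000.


DC = Q * 86400 / (A * 10000) * 1000
DC = 0.006 * 86400 / (342 * 10000) * 1000
DC = 518400.0000 / 3420000

0.1516 mm/day


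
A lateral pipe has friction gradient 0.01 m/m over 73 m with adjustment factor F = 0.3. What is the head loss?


hf = J * L * F = 0.01 * 73 * 0.3 = 0.2190 m

0.2190 m


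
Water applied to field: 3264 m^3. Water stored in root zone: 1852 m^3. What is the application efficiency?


Ea = V_root / V_field * 100 = 1852 / 3264 * 100 = 56.7402%

56.7402 %


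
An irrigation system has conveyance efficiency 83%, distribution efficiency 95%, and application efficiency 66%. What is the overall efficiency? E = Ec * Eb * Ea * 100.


Ec = 0.83, Eb = 0.95, Ea = 0.66
E = 0.83 * 0.95 * 0.66 * 100 = 52.0410%

52.0410 %


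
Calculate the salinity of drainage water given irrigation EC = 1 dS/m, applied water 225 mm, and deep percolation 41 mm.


EC_dw = EC_iw * D_iw / D_dw
EC_dw = 1 * 225 / 41
EC_dw = 225 / 41

5.4878 dS/m
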